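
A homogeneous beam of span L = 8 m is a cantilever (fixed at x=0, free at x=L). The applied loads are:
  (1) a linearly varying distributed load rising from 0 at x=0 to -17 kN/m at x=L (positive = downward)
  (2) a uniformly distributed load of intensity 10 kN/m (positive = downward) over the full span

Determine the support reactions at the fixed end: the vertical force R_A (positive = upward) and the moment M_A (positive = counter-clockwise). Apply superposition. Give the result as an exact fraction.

R_A = 12 kN, M_A = -128/3 kN·m

Load 1 — triangular load w₀=-17 kN/m (0→w₀ over full span):
  R_A = w₀L/2 = (-17)·8/2 = -68 kN
  M_A = w₀L²/3 = (-17)·8²/3 = -1088/3 kN·m
Load 2 — uniform load w=10 kN/m over full span:
  R_A = wL = 10·8 = 80 kN
  M_A = wL²/2 = 10·8²/2 = 320 kN·m
Superposition: R_A = 12 kN, M_A = -128/3 kN·m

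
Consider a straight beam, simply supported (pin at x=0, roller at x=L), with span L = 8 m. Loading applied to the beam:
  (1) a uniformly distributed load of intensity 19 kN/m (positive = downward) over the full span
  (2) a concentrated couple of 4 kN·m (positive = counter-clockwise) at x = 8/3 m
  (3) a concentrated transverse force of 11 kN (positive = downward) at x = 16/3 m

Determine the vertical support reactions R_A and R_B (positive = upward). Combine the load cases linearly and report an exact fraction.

R_A = 481/6 kN, R_B = 497/6 kN

Load 1 — uniform load w=19 kN/m over full span:
  R_A = wL/2 = 19·8/2 = 76 kN
  R_B = wL/2 = 19·8/2 = 76 kN
Load 2 — applied couple M₀=4 kN·m at a=8/3 m (b=L-a=16/3):
  R_A = M₀/L = 4/8 = 1/2 kN
  R_B = -M₀/L = -4/8 = -1/2 kN
Load 3 — point force P=11 kN at a=16/3 m (b=L-a=8/3):
  R_A = Pb/L = 11·(8/3)/8 = 11/3 kN
  R_B = Pa/L = 11·(16/3)/8 = 22/3 kN
Superposition: R_A = 481/6 kN, R_B = 497/6 kN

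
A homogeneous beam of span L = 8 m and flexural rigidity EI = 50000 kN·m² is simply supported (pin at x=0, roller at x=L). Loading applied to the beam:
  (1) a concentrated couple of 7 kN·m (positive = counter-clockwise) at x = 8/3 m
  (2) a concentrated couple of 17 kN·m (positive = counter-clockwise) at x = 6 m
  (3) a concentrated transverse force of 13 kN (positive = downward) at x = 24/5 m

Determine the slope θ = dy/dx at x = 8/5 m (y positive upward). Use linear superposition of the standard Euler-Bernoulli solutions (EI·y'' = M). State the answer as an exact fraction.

θ(8/5) = -231307/225000000 rad

Load 1 — applied couple M₀=7 kN·m at a=8/3 m (b=L-a=16/3):
  θ_1 = (M₀x²/(2L)+C₁)/EI  [x≤a] with C₁=M₀(3b²-L²)/(6L)=28/9 = (7·(8/5)²/(2·8)+(28/9))/50000 = 119/1406250 rad
Load 2 — applied couple M₀=17 kN·m at a=6 m (b=L-a=2):
  θ_2 = (M₀x²/(2L)+C₁)/EI  [x≤a] with C₁=M₀(3b²-L²)/(6L)=-221/12 = (17·(8/5)²/(2·8)+(-221/12))/50000 = -4709/15000000 rad
Load 3 — point force P=13 kN at a=24/5 m (b=L-a=16/5):
  θ_3 = -Pb(L²-b²-3x²)/(6LEI)  [x≤a] = -13·(16/5)·(8²-(16/5)²-3·(8/5)²)/(6·8·50000) = -312/390625 rad
Superposition: θ = Σ θ_i = -231307/225000000 rad ≈ -0.001028 rad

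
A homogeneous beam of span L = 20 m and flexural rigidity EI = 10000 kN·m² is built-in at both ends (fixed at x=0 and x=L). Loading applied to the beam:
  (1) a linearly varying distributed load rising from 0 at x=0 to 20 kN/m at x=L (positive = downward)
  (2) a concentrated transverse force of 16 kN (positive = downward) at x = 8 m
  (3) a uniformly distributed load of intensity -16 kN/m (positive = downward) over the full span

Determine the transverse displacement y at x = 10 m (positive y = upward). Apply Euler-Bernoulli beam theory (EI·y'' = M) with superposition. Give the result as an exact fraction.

y(10) = 1427/7500 m

Load 1 — triangular load w₀=20 kN/m (0→w₀ over full span):
  y_1 = -w₀x²(L-x)²(x+2L)/(120LEI) = -20·10²·(20-10)²·(10+2·20)/(120·20·10000) = -5/12 m
Load 2 — point force P=16 kN at a=8 m (b=L-a=12):
  y_2 = -Pa²(L-x)²(3bL-(3b+a)(L-x))/(6L³EI)  [x>a] = -16·8²·(20-10)²·(3·12·20-(3·12+8)·(20-10))/(6·20³·10000) = -112/1875 m
Load 3 — uniform load w=-16 kN/m over full span:
  y_3 = -wx²(L-x)²/(24EI) = -(-16)·10²·(20-10)²/(24·10000) = 2/3 m
Superposition: y = Σ y_i = 1427/7500 m ≈ 0.190267 m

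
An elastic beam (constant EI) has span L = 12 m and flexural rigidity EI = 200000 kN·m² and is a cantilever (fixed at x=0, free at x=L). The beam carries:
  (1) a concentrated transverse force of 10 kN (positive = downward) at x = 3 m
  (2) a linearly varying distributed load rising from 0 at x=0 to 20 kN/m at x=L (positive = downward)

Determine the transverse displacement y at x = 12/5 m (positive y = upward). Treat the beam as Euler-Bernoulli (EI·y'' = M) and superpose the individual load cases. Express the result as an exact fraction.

Load 1 — point force P=10 kN at a=3 m (b=L-a=9):
  y_1 = -Px²(3a-x)/(6EI)  [x≤a] = -10·(12/5)²·(3·3-(12/5))/(6·200000) = -99/312500 m
Load 2 — triangular load w₀=20 kN/m (0→w₀ over full span):
  y_2 = (w₀Lx³/12-w₀L²x²/6-w₀x⁵/(120L))/EI = (20·12·(12/5)³/12-20·12²·(12/5)²/6-20·(12/5)⁵/(120·12))/200000 = -121554/9765625 m
Superposition: y = Σ y_i = -498591/39062500 m ≈ -0.012764 m

y(12/5) = -498591/39062500 m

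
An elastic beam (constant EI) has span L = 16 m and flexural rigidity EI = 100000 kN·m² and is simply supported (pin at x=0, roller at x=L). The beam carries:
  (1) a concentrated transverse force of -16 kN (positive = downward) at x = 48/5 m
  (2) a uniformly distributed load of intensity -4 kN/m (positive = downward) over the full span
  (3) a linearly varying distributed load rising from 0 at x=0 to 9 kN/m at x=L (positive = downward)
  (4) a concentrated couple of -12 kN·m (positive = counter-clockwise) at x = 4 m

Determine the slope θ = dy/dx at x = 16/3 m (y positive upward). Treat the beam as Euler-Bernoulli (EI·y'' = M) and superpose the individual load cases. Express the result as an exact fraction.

θ(16/3) = 283241/506250000 rad

Load 1 — point force P=-16 kN at a=48/5 m (b=L-a=32/5):
  θ_1 = -Pb(L²-b²-3x²)/(6LEI)  [x≤a] = -(-16)·(32/5)·(16²-(32/5)²-3·(16/3)²)/(6·16·100000) = 4864/3515625 rad
Load 2 — uniform load w=-4 kN/m over full span:
  θ_2 = -w(L³-6Lx²+4x³)/(24EI) = -(-4)·(16³-6·16·(16/3)²+4·(16/3)³)/(24·100000) = 832/253125 rad
Load 3 — triangular load w₀=9 kN/m (0→w₀ over full span):
  θ_3 = -w₀(7L⁴-30L²x²+15x⁴)/(360LEI) = -9·(7·16⁴-30·16²·(16/3)²+15·(16/3)⁴)/(360·16·100000) = -1664/421875 rad
Load 4 — applied couple M₀=-12 kN·m at a=4 m (b=L-a=12):
  θ_4 = (M₀x²/(2L)-M₀(x-a)+C₁)/EI  [x>a] with C₁=M₀(3b²-L²)/(6L)=-22 = ((-12)·(16/3)²/(2·16)-(-12)·((16/3)-4)+(-22))/100000 = -1/6000 rad
Superposition: θ = Σ θ_i = 283241/506250000 rad ≈ 0.000559 rad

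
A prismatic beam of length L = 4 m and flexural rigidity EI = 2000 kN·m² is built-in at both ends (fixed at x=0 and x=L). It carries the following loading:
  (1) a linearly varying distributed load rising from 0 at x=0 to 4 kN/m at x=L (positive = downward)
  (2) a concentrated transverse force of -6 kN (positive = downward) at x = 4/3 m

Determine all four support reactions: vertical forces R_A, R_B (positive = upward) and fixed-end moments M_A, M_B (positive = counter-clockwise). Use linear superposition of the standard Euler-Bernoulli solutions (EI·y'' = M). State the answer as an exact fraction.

R_A = -92/45 kN, M_A = -64/45 kN·m, R_B = 182/45 kN, M_B = -64/45 kN·m

Load 1 — triangular load w₀=4 kN/m (0→w₀ over full span):
  R_A = 3w₀L/20 = 3·4·4/20 = 12/5 kN
  M_A = w₀L²/30 = 4·4²/30 = 32/15 kN·m
  R_B = 7w₀L/20 = 7·4·4/20 = 28/5 kN
  M_B = -w₀L²/20 = -4·4²/20 = -16/5 kN·m
Load 2 — point force P=-6 kN at a=4/3 m (b=L-a=8/3):
  R_A = Pb²(3a+b)/L³ = (-6)·(8/3)²·(3·(4/3)+(8/3))/4³ = -40/9 kN
  M_A = Pab²/L² = (-6)·(4/3)·(8/3)²/4² = -32/9 kN·m
  R_B = Pa²(a+3b)/L³ = (-6)·(4/3)²·((4/3)+3·(8/3))/4³ = -14/9 kN
  M_B = -Pa²b/L² = -(-6)·(4/3)²·(8/3)/4² = 16/9 kN·m
Superposition: R_A = -92/45 kN, M_A = -64/45 kN·m, R_B = 182/45 kN, M_B = -64/45 kN·m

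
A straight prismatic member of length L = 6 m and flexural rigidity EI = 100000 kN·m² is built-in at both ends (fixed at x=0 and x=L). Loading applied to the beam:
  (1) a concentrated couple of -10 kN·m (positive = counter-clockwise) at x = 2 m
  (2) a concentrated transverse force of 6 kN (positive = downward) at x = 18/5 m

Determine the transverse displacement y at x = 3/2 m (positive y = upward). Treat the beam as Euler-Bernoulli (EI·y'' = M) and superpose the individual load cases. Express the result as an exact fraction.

Load 1 — applied couple M₀=-10 kN·m at a=2 m (b=L-a=4):
  y_1 = (R_Ax³/6 - M_Ax²/2)/EI  [x≤a] with R_A=-20/9, M_A=0 = ((-20/9)·(3/2)³/6 - 0·(3/2)²/2)/100000 = -1/80000 m
Load 2 — point force P=6 kN at a=18/5 m (b=L-a=12/5):
  y_2 = -Pb²x²(3aL-(3a+b)x)/(6L³EI)  [x≤a] = -6·(12/5)²·(3/2)²·(3·(18/5)·6-(3·(18/5)+(12/5))·(3/2))/(6·6³·100000) = -27/1000000 m
Superposition: y = Σ y_i = -79/2000000 m ≈ -0.000039 m

y(3/2) = -79/2000000 m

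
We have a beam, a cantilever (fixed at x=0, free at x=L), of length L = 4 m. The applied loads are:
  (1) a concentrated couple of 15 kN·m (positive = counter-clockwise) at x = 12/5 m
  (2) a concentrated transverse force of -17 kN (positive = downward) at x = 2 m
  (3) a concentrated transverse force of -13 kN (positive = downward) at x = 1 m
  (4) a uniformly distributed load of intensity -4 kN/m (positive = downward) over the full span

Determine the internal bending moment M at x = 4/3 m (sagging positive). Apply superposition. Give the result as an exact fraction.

Load 1 — applied couple M₀=15 kN·m at a=12/5 m (b=L-a=8/5):
  M_1 = M₀  [x≤a] = 15 = 15 kN·m
Load 2 — point force P=-17 kN at a=2 m (b=L-a=2):
  M_2 = -P(a-x)  [x≤a] = -(-17)·(2-(4/3)) = 34/3 kN·m
Load 3 — point force P=-13 kN at a=1 m (b=L-a=3):
  M_3 = 0  [x>a] = 0 kN·m
Load 4 — uniform load w=-4 kN/m over full span:
  M_4 = -w(L-x)²/2 = -(-4)·(4-(4/3))²/2 = 128/9 kN·m
Superposition: M = Σ M_i = 365/9 kN·m ≈ 40.555556 kN·m

M(4/3) = 365/9 kN·m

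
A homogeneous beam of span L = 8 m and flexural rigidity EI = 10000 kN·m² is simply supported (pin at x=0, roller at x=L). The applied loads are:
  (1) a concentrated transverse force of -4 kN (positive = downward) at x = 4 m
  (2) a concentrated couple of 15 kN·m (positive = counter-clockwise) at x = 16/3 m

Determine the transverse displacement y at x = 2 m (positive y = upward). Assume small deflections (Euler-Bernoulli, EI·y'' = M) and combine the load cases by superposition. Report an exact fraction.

y(2) = 31/60000 m

Load 1 — point force P=-4 kN at a=4 m (b=L-a=4):
  y_1 = -Pbx(L²-b²-x²)/(6LEI)  [x≤a] = -(-4)·4·2·(8²-4²-2²)/(6·8·10000) = 11/3750 m
Load 2 — applied couple M₀=15 kN·m at a=16/3 m (b=L-a=8/3):
  y_2 = (M₀x³/(6L)+C₁x)/EI  [x≤a] with C₁=M₀(3b²-L²)/(6L)=-40/3 = (15·2³/(6·8)+(-40/3)·2)/10000 = -29/12000 m
Superposition: y = Σ y_i = 31/60000 m ≈ 0.000517 m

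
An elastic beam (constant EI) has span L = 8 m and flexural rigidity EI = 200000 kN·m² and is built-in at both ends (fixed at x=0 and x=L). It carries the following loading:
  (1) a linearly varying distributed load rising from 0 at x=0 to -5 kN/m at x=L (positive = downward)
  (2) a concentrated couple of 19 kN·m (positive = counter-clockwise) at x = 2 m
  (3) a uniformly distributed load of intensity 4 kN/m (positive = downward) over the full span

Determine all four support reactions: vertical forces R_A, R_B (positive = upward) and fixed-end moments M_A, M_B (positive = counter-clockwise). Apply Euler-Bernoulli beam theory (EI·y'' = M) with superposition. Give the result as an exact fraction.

R_A = 811/64 kN, M_A = 341/48 kN·m, R_B = -43/64 kN, M_B = 29/48 kN·m

Load 1 — triangular load w₀=-5 kN/m (0→w₀ over full span):
  R_A = 3w₀L/20 = 3·(-5)·8/20 = -6 kN
  M_A = w₀L²/30 = (-5)·8²/30 = -32/3 kN·m
  R_B = 7w₀L/20 = 7·(-5)·8/20 = -14 kN
  M_B = -w₀L²/20 = -(-5)·8²/20 = 16 kN·m
Load 2 — applied couple M₀=19 kN·m at a=2 m (b=L-a=6):
  R_A = 6M₀ab/L³ = 6·19·2·6/8³ = 171/64 kN
  M_A = M₀b(2a-b)/L² = 19·6·(2·2-6)/8² = -57/16 kN·m
  R_B = -6M₀ab/L³ = -6·19·2·6/8³ = -171/64 kN
  M_B = M₀a(2b-a)/L² = 19·2·(2·6-2)/8² = 95/16 kN·m
Load 3 — uniform load w=4 kN/m over full span:
  R_A = wL/2 = 4·8/2 = 16 kN
  M_A = wL²/12 = 4·8²/12 = 64/3 kN·m
  R_B = wL/2 = 4·8/2 = 16 kN
  M_B = -wL²/12 = -4·8²/12 = -64/3 kN·m
Superposition: R_A = 811/64 kN, M_A = 341/48 kN·m, R_B = -43/64 kN, M_B = 29/48 kN·m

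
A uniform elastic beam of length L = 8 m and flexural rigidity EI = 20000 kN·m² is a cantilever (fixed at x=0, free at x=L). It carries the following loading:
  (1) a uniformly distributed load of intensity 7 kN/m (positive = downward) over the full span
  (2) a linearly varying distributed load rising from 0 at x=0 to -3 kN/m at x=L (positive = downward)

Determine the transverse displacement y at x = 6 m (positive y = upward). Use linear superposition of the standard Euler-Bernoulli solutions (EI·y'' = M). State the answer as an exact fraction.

y(6) = -16497/200000 m

Load 1 — uniform load w=7 kN/m over full span:
  y_1 = -wx²(x²-4Lx+6L²)/(24EI) = -7·6²·(6²-4·8·6+6·8²)/(24·20000) = -1197/10000 m
Load 2 — triangular load w₀=-3 kN/m (0→w₀ over full span):
  y_2 = (w₀Lx³/12-w₀L²x²/6-w₀x⁵/(120L))/EI = ((-3)·8·6³/12-(-3)·8²·6²/6-(-3)·6⁵/(120·8))/20000 = 7443/200000 m
Superposition: y = Σ y_i = -16497/200000 m ≈ -0.082485 m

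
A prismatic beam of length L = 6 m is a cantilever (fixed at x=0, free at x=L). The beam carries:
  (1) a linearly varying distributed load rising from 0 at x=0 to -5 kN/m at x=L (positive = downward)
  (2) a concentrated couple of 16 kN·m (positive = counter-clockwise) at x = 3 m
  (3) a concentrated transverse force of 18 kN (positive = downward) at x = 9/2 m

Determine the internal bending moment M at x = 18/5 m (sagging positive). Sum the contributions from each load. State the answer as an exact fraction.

Load 1 — triangular load w₀=-5 kN/m (0→w₀ over full span):
  M_1 = w₀Lx/2 - w₀L²/3 - w₀x³/(6L) = (-5)·6·(18/5)/2 - (-5)·6²/3 - (-5)·(18/5)³/(6·6) = 312/25 kN·m
Load 2 — applied couple M₀=16 kN·m at a=3 m (b=L-a=3):
  M_2 = 0  [x>a] = 0 kN·m
Load 3 — point force P=18 kN at a=9/2 m (b=L-a=3/2):
  M_3 = -P(a-x)  [x≤a] = -18·((9/2)-(18/5)) = -81/5 kN·m
Superposition: M = Σ M_i = -93/25 kN·m ≈ -3.720000 kN·m

M(18/5) = -93/25 kN·m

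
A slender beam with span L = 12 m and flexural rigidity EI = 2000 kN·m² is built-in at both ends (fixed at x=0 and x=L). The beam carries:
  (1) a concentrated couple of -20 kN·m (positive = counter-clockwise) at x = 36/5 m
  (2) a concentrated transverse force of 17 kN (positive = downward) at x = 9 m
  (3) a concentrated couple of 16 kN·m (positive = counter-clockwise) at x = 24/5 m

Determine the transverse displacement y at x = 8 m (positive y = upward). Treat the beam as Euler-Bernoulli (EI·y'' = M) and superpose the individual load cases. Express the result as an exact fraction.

y(8) = -1967/75000 m

Load 1 — applied couple M₀=-20 kN·m at a=36/5 m (b=L-a=24/5):
  y_1 = (R_Ax³/6 - M_Ax²/2 - M₀(x-a)²/2)/EI  [x>a] with R_A=-12/5, M_A=-32/5 = ((-12/5)·8³/6 - (-32/5)·8²/2 - (-20)·(8-(36/5))²/2)/2000 = 2/625 m
Load 2 — point force P=17 kN at a=9 m (b=L-a=3):
  y_2 = -Pb²x²(3aL-(3a+b)x)/(6L³EI)  [x≤a] = -17·3²·8²·(3·9·12-(3·9+3)·8)/(6·12³·2000) = -119/3000 m
Load 3 — applied couple M₀=16 kN·m at a=24/5 m (b=L-a=36/5):
  y_3 = (R_Ax³/6 - M_Ax²/2 - M₀(x-a)²/2)/EI  [x>a] with R_A=48/25, M_A=48/25 = ((48/25)·8³/6 - (48/25)·8²/2 - 16·(8-(24/5))²/2)/2000 = 32/3125 m
Superposition: y = Σ y_i = -1967/75000 m ≈ -0.026227 m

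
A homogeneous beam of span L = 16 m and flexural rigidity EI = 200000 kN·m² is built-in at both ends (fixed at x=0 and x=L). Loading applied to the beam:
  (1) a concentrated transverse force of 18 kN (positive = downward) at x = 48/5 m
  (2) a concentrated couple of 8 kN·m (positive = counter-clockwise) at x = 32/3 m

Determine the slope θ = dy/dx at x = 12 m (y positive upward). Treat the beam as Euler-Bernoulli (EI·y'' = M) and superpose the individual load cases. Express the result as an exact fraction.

θ(12) = 913/2343750 rad

Load 1 — point force P=18 kN at a=48/5 m (b=L-a=32/5):
  θ_1 = Pa²(L-x)(2bL-(3b+a)(L-x))/(2L³EI)  [x>a] = 18·(48/5)²·(16-12)·(2·(32/5)·16-(3·(32/5)+(48/5))·(16-12))/(2·16³·200000) = 567/1562500 rad
Load 2 — applied couple M₀=8 kN·m at a=32/3 m (b=L-a=16/3):
  θ_2 = (R_Ax²/2 - M_Ax - M₀(x-a))/EI  [x>a] with R_A=2/3, M_A=8/3 = ((2/3)·12²/2 - (8/3)·12 - 8·(12-(32/3)))/200000 = 1/37500 rad
Superposition: θ = Σ θ_i = 913/2343750 rad ≈ 0.000390 rad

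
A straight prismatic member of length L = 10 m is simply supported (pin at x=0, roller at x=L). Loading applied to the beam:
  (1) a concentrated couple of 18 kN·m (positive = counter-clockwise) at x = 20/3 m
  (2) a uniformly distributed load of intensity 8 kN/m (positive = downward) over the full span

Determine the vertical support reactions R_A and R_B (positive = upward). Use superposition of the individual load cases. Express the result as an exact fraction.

Load 1 — applied couple M₀=18 kN·m at a=20/3 m (b=L-a=10/3):
  R_A = M₀/L = 18/10 = 9/5 kN
  R_B = -M₀/L = -18/10 = -9/5 kN
Load 2 — uniform load w=8 kN/m over full span:
  R_A = wL/2 = 8·10/2 = 40 kN
  R_B = wL/2 = 8·10/2 = 40 kN
Superposition: R_A = 209/5 kN, R_B = 191/5 kN

R_A = 209/5 kN, R_B = 191/5 kN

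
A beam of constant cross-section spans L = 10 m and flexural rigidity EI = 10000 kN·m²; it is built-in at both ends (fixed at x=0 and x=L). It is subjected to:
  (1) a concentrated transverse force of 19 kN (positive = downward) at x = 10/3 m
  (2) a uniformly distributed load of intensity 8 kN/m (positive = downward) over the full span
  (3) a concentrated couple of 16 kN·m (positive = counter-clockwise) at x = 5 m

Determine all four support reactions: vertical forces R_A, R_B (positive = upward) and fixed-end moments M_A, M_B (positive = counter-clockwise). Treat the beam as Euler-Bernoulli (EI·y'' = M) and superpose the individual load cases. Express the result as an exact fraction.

Load 1 — point force P=19 kN at a=10/3 m (b=L-a=20/3):
  R_A = Pb²(3a+b)/L³ = 19·(20/3)²·(3·(10/3)+(20/3))/10³ = 380/27 kN
  M_A = Pab²/L² = 19·(10/3)·(20/3)²/10² = 760/27 kN·m
  R_B = Pa²(a+3b)/L³ = 19·(10/3)²·((10/3)+3·(20/3))/10³ = 133/27 kN
  M_B = -Pa²b/L² = -19·(10/3)²·(20/3)/10² = -380/27 kN·m
Load 2 — uniform load w=8 kN/m over full span:
  R_A = wL/2 = 8·10/2 = 40 kN
  M_A = wL²/12 = 8·10²/12 = 200/3 kN·m
  R_B = wL/2 = 8·10/2 = 40 kN
  M_B = -wL²/12 = -8·10²/12 = -200/3 kN·m
Load 3 — applied couple M₀=16 kN·m at a=5 m (b=L-a=5):
  R_A = 6M₀ab/L³ = 6·16·5·5/10³ = 12/5 kN
  M_A = M₀b(2a-b)/L² = 16·5·(2·5-5)/10² = 4 kN·m
  R_B = -6M₀ab/L³ = -6·16·5·5/10³ = -12/5 kN
  M_B = M₀a(2b-a)/L² = 16·5·(2·5-5)/10² = 4 kN·m
Superposition: R_A = 7624/135 kN, M_A = 2668/27 kN·m, R_B = 5741/135 kN, M_B = -2072/27 kN·m

R_A = 7624/135 kN, M_A = 2668/27 kN·m, R_B = 5741/135 kN, M_B = -2072/27 kN·m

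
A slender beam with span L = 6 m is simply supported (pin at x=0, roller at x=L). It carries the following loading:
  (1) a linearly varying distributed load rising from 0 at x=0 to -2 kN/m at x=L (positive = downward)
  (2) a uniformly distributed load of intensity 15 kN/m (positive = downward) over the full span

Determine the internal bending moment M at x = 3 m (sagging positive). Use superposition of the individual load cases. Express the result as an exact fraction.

M(3) = 63 kN·m

Load 1 — triangular load w₀=-2 kN/m (0→w₀ over full span):
  M_1 = w₀Lx/6 - w₀x³/(6L) = (-2)·6·3/6 - (-2)·3³/(6·6) = -9/2 kN·m
Load 2 — uniform load w=15 kN/m over full span:
  M_2 = wx(L-x)/2 = 15·3·(6-3)/2 = 135/2 kN·m
Superposition: M = Σ M_i = 63 kN·m ≈ 63.000000 kN·m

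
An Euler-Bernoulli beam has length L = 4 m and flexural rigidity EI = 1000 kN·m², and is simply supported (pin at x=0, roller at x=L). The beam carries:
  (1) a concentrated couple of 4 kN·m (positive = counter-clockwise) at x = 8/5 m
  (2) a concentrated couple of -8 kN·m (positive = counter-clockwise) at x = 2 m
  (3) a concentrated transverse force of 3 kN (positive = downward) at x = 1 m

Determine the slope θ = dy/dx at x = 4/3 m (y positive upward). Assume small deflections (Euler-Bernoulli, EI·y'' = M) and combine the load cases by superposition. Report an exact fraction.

θ(4/3) = -241/1800000 rad

Load 1 — applied couple M₀=4 kN·m at a=8/5 m (b=L-a=12/5):
  θ_1 = (M₀x²/(2L)+C₁)/EI  [x≤a] with C₁=M₀(3b²-L²)/(6L)=16/75 = (4·(4/3)²/(2·4)+(16/75))/1000 = 31/28125 rad
Load 2 — applied couple M₀=-8 kN·m at a=2 m (b=L-a=2):
  θ_2 = (M₀x²/(2L)+C₁)/EI  [x≤a] with C₁=M₀(3b²-L²)/(6L)=4/3 = ((-8)·(4/3)²/(2·4)+(4/3))/1000 = -1/2250 rad
Load 3 — point force P=3 kN at a=1 m (b=L-a=3):
  θ_3 = -Pa(2L²-6Lx+3x²+a²)/(6LEI)  [x>a] = -3·1·(2·4²-6·4·(4/3)+3·(4/3)²+1²)/(6·4·1000) = -19/24000 rad
Superposition: θ = Σ θ_i = -241/1800000 rad ≈ -0.000134 rad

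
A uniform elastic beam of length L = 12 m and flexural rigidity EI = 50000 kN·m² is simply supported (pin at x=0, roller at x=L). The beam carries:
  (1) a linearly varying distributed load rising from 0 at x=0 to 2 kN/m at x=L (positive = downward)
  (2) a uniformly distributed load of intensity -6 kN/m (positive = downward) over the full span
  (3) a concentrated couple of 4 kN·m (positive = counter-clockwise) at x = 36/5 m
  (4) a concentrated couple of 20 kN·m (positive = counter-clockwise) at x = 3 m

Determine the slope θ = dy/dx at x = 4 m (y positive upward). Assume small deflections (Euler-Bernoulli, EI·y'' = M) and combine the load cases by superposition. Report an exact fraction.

θ(4) = 85663/22500000 rad

Load 1 — triangular load w₀=2 kN/m (0→w₀ over full span):
  θ_1 = -w₀(7L⁴-30L²x²+15x⁴)/(360LEI) = -2·(7·12⁴-30·12²·4²+15·4⁴)/(360·12·50000) = -104/140625 rad
Load 2 — uniform load w=-6 kN/m over full span:
  θ_2 = -w(L³-6Lx²+4x³)/(24EI) = -(-6)·(12³-6·12·4²+4·4³)/(24·50000) = 13/3125 rad
Load 3 — applied couple M₀=4 kN·m at a=36/5 m (b=L-a=24/5):
  θ_3 = (M₀x²/(2L)+C₁)/EI  [x≤a] with C₁=M₀(3b²-L²)/(6L)=-104/25 = (4·4²/(2·12)+(-104/25))/50000 = -7/234375 rad
Load 4 — applied couple M₀=20 kN·m at a=3 m (b=L-a=9):
  θ_4 = (M₀x²/(2L)-M₀(x-a)+C₁)/EI  [x>a] with C₁=M₀(3b²-L²)/(6L)=55/2 = (20·4²/(2·12)-20·(4-3)+(55/2))/50000 = 1/2400 rad
Superposition: θ = Σ θ_i = 85663/22500000 rad ≈ 0.003807 rad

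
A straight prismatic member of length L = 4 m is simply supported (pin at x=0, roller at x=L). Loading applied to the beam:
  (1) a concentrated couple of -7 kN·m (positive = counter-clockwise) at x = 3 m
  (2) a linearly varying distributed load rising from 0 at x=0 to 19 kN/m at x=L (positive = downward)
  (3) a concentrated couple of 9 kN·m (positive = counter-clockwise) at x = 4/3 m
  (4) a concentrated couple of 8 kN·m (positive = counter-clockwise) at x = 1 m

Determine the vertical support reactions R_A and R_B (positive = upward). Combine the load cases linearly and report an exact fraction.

R_A = 91/6 kN, R_B = 137/6 kN

Load 1 — applied couple M₀=-7 kN·m at a=3 m (b=L-a=1):
  R_A = M₀/L = (-7)/4 = -7/4 kN
  R_B = -M₀/L = -(-7)/4 = 7/4 kN
Load 2 — triangular load w₀=19 kN/m (0→w₀ over full span):
  R_A = w₀L/6 = 19·4/6 = 38/3 kN
  R_B = w₀L/3 = 19·4/3 = 76/3 kN
Load 3 — applied couple M₀=9 kN·m at a=4/3 m (b=L-a=8/3):
  R_A = M₀/L = 9/4 kN
  R_B = -M₀/L = -9/4 kN
Load 4 — applied couple M₀=8 kN·m at a=1 m (b=L-a=3):
  R_A = M₀/L = 8/4 = 2 kN
  R_B = -M₀/L = -8/4 = -2 kN
Superposition: R_A = 91/6 kN, R_B = 137/6 kN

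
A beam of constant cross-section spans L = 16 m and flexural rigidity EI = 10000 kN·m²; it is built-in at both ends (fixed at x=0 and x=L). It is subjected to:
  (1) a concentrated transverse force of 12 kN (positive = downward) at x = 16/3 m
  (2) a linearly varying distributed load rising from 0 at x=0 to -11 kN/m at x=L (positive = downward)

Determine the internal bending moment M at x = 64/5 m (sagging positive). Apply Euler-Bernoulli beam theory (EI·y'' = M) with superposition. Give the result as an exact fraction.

Load 1 — point force P=12 kN at a=16/3 m (b=L-a=32/3):
  M_1 = Pa²(a+3b)(L-x)/L³ - Pa²b/L²  [x>a] = 12·(16/3)²·((16/3)+3·(32/3))·(16-(64/5))/16³ - 12·(16/3)²·(32/3)/16² = -64/15 kN·m
Load 2 — triangular load w₀=-11 kN/m (0→w₀ over full span):
  M_2 = 3w₀Lx/20 - w₀L²/30 - w₀x³/(6L) = 3·(-11)·16·(64/5)/20 - (-11)·16²/30 - (-11)·(64/5)³/(6·16) = -1408/375 kN·m
Superposition: M = Σ M_i = -3008/375 kN·m ≈ -8.021333 kN·m

M(64/5) = -3008/375 kN·m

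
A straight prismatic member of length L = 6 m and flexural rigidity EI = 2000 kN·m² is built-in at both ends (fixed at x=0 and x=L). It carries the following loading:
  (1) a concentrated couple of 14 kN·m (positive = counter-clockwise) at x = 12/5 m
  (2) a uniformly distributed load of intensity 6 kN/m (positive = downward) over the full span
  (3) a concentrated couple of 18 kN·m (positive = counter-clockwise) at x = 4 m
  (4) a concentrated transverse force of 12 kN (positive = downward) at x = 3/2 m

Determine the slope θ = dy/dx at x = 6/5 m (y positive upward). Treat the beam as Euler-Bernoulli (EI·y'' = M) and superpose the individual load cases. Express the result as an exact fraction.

θ(6/5) = -23931/2500000 rad

Load 1 — applied couple M₀=14 kN·m at a=12/5 m (b=L-a=18/5):
  θ_1 = (R_Ax²/2 - M_Ax)/EI  [x≤a] with R_A=84/25, M_A=42/25 = ((84/25)·(6/5)²/2 - (42/25)·(6/5))/2000 = 63/312500 rad
Load 2 — uniform load w=6 kN/m over full span:
  θ_2 = -wx(L-x)(L-2x)/(12EI) = -6·(6/5)·(6-(6/5))·(6-2·(6/5))/(12·2000) = -81/15625 rad
Load 3 — applied couple M₀=18 kN·m at a=4 m (b=L-a=2):
  θ_3 = (R_Ax²/2 - M_Ax)/EI  [x≤a] with R_A=4, M_A=6 = (4·(6/5)²/2 - 6·(6/5))/2000 = -27/12500 rad
Load 4 — point force P=12 kN at a=3/2 m (b=L-a=9/2):
  θ_4 = -Pb²x(2aL-(3a+b)x)/(2L³EI)  [x≤a] = -12·(9/2)²·(6/5)·(2·(3/2)·6-(3·(3/2)+(9/2))·(6/5))/(2·6³·2000) = -243/100000 rad
Superposition: θ = Σ θ_i = -23931/2500000 rad ≈ -0.009572 rad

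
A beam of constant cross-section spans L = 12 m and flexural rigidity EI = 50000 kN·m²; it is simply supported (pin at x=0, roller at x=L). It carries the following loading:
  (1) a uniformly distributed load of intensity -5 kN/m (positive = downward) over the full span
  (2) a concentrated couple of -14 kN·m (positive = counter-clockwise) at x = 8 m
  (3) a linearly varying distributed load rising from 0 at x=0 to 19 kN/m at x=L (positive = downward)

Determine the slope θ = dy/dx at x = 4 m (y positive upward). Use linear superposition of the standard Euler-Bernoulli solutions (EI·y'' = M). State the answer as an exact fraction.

θ(4) = -1897/562500 rad

Load 1 — uniform load w=-5 kN/m over full span:
  θ_1 = -w(L³-6Lx²+4x³)/(24EI) = -(-5)·(12³-6·12·4²+4·4³)/(24·50000) = 13/3750 rad
Load 2 — applied couple M₀=-14 kN·m at a=8 m (b=L-a=4):
  θ_2 = (M₀x²/(2L)+C₁)/EI  [x≤a] with C₁=M₀(3b²-L²)/(6L)=56/3 = ((-14)·4²/(2·12)+(56/3))/50000 = 7/37500 rad
Load 3 — triangular load w₀=19 kN/m (0→w₀ over full span):
  θ_3 = -w₀(7L⁴-30L²x²+15x⁴)/(360LEI) = -19·(7·12⁴-30·12²·4²+15·4⁴)/(360·12·50000) = -988/140625 rad
Superposition: θ = Σ θ_i = -1897/562500 rad ≈ -0.003372 rad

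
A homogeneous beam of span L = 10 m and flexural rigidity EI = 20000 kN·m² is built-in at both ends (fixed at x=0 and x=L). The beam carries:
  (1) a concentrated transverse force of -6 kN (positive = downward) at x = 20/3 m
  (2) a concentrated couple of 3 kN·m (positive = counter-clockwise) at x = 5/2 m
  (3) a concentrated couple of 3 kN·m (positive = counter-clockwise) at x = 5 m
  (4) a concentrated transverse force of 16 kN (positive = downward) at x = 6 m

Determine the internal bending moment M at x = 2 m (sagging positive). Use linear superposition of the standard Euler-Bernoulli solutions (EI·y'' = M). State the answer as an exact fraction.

Load 1 — point force P=-6 kN at a=20/3 m (b=L-a=10/3):
  M_1 = Pb²(3a+b)x/L³ - Pab²/L²  [x≤a] = (-6)·(10/3)²·(3·(20/3)+(10/3))·2/10³ - (-6)·(20/3)·(10/3)²/10² = 4/3 kN·m
Load 2 — applied couple M₀=3 kN·m at a=5/2 m (b=L-a=15/2):
  M_2 = R_Ax - M_A  [x≤a] with R_A=27/80, M_A=-9/16 = (27/80)·2 - (-9/16) = 99/80 kN·m
Load 3 — applied couple M₀=3 kN·m at a=5 m (b=L-a=5):
  M_3 = R_Ax - M_A  [x≤a] with R_A=9/20, M_A=3/4 = (9/20)·2 - (3/4) = 3/20 kN·m
Load 4 — point force P=16 kN at a=6 m (b=L-a=4):
  M_4 = Pb²(3a+b)x/L³ - Pab²/L²  [x≤a] = 16·4²·(3·6+4)·2/10³ - 16·6·4²/10² = -512/125 kN·m
Superposition: M = Σ M_i = -8251/6000 kN·m ≈ -1.375167 kN·m

M(2) = -8251/6000 kN·m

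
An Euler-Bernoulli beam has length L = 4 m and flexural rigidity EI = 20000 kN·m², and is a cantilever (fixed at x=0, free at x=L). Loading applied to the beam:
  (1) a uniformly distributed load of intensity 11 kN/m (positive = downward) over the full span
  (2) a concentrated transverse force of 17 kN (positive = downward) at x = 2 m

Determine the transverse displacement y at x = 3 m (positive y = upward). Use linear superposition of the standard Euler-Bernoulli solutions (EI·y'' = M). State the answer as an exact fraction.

y(3) = -7547/480000 m

Load 1 — uniform load w=11 kN/m over full span:
  y_1 = -wx²(x²-4Lx+6L²)/(24EI) = -11·3²·(3²-4·4·3+6·4²)/(24·20000) = -1881/160000 m
Load 2 — point force P=17 kN at a=2 m (b=L-a=2):
  y_2 = -Pa²(3x-a)/(6EI)  [x>a] = -17·2²·(3·3-2)/(6·20000) = -119/30000 m
Superposition: y = Σ y_i = -7547/480000 m ≈ -0.015723 m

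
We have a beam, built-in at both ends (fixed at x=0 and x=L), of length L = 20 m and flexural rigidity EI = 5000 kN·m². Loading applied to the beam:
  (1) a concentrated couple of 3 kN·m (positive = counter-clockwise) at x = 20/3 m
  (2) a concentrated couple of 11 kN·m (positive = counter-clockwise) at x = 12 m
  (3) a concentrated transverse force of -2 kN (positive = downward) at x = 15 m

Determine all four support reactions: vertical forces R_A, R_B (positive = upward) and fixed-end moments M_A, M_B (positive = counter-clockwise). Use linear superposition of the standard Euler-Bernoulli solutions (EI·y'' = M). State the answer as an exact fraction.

R_A = 1359/2000 kN, M_A = 329/200 kN·m, R_B = -5359/2000 kN, M_B = 1589/200 kN·m

Load 1 — applied couple M₀=3 kN·m at a=20/3 m (b=L-a=40/3):
  R_A = 6M₀ab/L³ = 6·3·(20/3)·(40/3)/20³ = 1/5 kN
  M_A = M₀b(2a-b)/L² = 3·(40/3)·(2·(20/3)-(40/3))/20² = 0 kN·m
  R_B = -6M₀ab/L³ = -6·3·(20/3)·(40/3)/20³ = -1/5 kN
  M_B = M₀a(2b-a)/L² = 3·(20/3)·(2·(40/3)-(20/3))/20² = 1 kN·m
Load 2 — applied couple M₀=11 kN·m at a=12 m (b=L-a=8):
  R_A = 6M₀ab/L³ = 6·11·12·8/20³ = 99/125 kN
  M_A = M₀b(2a-b)/L² = 11·8·(2·12-8)/20² = 88/25 kN·m
  R_B = -6M₀ab/L³ = -6·11·12·8/20³ = -99/125 kN
  M_B = M₀a(2b-a)/L² = 11·12·(2·8-12)/20² = 33/25 kN·m
Load 3 — point force P=-2 kN at a=15 m (b=L-a=5):
  R_A = Pb²(3a+b)/L³ = (-2)·5²·(3·15+5)/20³ = -5/16 kN
  M_A = Pab²/L² = (-2)·15·5²/20² = -15/8 kN·m
  R_B = Pa²(a+3b)/L³ = (-2)·15²·(15+3·5)/20³ = -27/16 kN
  M_B = -Pa²b/L² = -(-2)·15²·5/20² = 45/8 kN·m
Superposition: R_A = 1359/2000 kN, M_A = 329/200 kN·m, R_B = -5359/2000 kN, M_B = 1589/200 kN·m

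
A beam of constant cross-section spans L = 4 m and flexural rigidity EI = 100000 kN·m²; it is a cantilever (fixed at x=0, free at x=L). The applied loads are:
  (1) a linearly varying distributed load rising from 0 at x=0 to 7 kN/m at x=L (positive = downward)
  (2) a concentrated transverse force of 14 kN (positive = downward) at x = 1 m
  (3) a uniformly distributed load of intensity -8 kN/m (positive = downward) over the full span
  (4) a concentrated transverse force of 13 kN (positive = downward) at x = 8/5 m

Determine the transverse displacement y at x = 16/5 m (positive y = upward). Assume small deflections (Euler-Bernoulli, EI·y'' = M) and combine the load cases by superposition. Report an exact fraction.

Load 1 — triangular load w₀=7 kN/m (0→w₀ over full span):
  y_1 = (w₀Lx³/12-w₀L²x²/6-w₀x⁵/(120L))/EI = (7·4·(16/5)³/12-7·4²·(16/5)²/6-7·(16/5)⁵/(120·4))/100000 = -175168/146484375 m
Load 2 — point force P=14 kN at a=1 m (b=L-a=3):
  y_2 = -Pa²(3x-a)/(6EI)  [x>a] = -14·1²·(3·(16/5)-1)/(6·100000) = -301/1500000 m
Load 3 — uniform load w=-8 kN/m over full span:
  y_3 = -wx²(x²-4Lx+6L²)/(24EI) = -(-8)·(16/5)²·((16/5)²-4·4·(16/5)+6·4²)/(24·100000) = 11008/5859375 m
Load 4 — point force P=13 kN at a=8/5 m (b=L-a=12/5):
  y_4 = -Pa²(3x-a)/(6EI)  [x>a] = -13·(8/5)²·(3·(16/5)-(8/5))/(6·100000) = -104/234375 m
Superposition: y = Σ y_i = 60133/1562500000 m ≈ 0.000038 m

y(16/5) = 60133/1562500000 m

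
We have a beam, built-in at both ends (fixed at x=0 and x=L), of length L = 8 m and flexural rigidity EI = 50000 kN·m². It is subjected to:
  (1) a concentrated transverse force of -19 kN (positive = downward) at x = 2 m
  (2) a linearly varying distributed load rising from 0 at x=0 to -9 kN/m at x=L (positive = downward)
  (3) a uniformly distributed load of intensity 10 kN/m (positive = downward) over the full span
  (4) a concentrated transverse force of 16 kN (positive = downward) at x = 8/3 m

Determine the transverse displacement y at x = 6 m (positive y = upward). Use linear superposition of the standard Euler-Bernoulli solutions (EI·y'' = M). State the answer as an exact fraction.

Load 1 — point force P=-19 kN at a=2 m (b=L-a=6):
  y_1 = -Pa²(L-x)²(3bL-(3b+a)(L-x))/(6L³EI)  [x>a] = -(-19)·2²·(8-6)²·(3·6·8-(3·6+2)·(8-6))/(6·8³·50000) = 247/1200000 m
Load 2 — triangular load w₀=-9 kN/m (0→w₀ over full span):
  y_2 = -w₀x²(L-x)²(x+2L)/(120LEI) = -(-9)·6²·(8-6)²·(6+2·8)/(120·8·50000) = 297/500000 m
Load 3 — uniform load w=10 kN/m over full span:
  y_3 = -wx²(L-x)²/(24EI) = -10·6²·(8-6)²/(24·50000) = -3/2500 m
Load 4 — point force P=16 kN at a=8/3 m (b=L-a=16/3):
  y_4 = -Pa²(L-x)²(3bL-(3b+a)(L-x))/(6L³EI)  [x>a] = -16·(8/3)²·(8-6)²·(3·(16/3)·8-(3·(16/3)+(8/3))·(8-6))/(6·8³·50000) = -68/253125 m
Superposition: y = Σ y_i = -108347/162000000 m ≈ -0.000669 m

y(6) = -108347/162000000 m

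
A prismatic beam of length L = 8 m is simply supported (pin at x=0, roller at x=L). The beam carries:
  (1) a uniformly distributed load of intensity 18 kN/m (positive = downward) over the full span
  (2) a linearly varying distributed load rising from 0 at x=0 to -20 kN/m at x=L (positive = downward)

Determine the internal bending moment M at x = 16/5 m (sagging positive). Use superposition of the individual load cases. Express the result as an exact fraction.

M(16/5) = 1664/25 kN·m

Load 1 — uniform load w=18 kN/m over full span:
  M_1 = wx(L-x)/2 = 18·(16/5)·(8-(16/5))/2 = 3456/25 kN·m
Load 2 — triangular load w₀=-20 kN/m (0→w₀ over full span):
  M_2 = w₀Lx/6 - w₀x³/(6L) = (-20)·8·(16/5)/6 - (-20)·(16/5)³/(6·8) = -1792/25 kN·m
Superposition: M = Σ M_i = 1664/25 kN·m ≈ 66.560000 kN·m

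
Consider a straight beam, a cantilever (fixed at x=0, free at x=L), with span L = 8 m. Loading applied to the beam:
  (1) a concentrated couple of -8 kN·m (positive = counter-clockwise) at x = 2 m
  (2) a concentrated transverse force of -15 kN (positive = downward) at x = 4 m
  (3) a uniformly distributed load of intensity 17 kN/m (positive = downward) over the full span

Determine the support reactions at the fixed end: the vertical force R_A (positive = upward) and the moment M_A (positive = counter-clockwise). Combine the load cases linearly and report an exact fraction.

R_A = 121 kN, M_A = 492 kN·m

Load 1 — applied couple M₀=-8 kN·m at a=2 m (b=L-a=6):
  R_A = 0 kN
  M_A = -M₀ = -(-8) = 8 kN·m
Load 2 — point force P=-15 kN at a=4 m (b=L-a=4):
  R_A = P = (-15) = -15 kN
  M_A = Pa = (-15)·4 = -60 kN·m
Load 3 — uniform load w=17 kN/m over full span:
  R_A = wL = 17·8 = 136 kN
  M_A = wL²/2 = 17·8²/2 = 544 kN·m
Superposition: R_A = 121 kN, M_A = 492 kN·m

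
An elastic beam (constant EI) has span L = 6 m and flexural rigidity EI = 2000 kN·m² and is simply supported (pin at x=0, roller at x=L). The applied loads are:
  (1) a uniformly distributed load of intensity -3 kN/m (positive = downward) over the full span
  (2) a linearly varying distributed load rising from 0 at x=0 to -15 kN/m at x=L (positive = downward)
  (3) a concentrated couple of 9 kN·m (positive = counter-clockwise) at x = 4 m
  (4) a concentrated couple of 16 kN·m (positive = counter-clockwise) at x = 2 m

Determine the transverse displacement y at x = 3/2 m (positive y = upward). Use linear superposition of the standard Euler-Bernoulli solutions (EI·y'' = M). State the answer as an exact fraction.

Load 1 — uniform load w=-3 kN/m over full span:
  y_1 = -wx(L³-2Lx²+x³)/(24EI) = -(-3)·(3/2)·(6³-2·6·(3/2)²+(3/2)³)/(24·2000) = 4617/256000 m
Load 2 — triangular load w₀=-15 kN/m (0→w₀ over full span):
  y_2 = -w₀x(7L⁴-10L²x²+3x⁴)/(360LEI) = -(-15)·(3/2)·(7·6⁴-10·6²·(3/2)²+3·(3/2)⁴)/(360·6·2000) = 8829/204800 m
Load 3 — applied couple M₀=9 kN·m at a=4 m (b=L-a=2):
  y_3 = (M₀x³/(6L)+C₁x)/EI  [x≤a] with C₁=M₀(3b²-L²)/(6L)=-6 = (9·(3/2)³/(6·6)+(-6)·(3/2))/2000 = -261/64000 m
Load 4 — applied couple M₀=16 kN·m at a=2 m (b=L-a=4):
  y_4 = (M₀x³/(6L)+C₁x)/EI  [x≤a] with C₁=M₀(3b²-L²)/(6L)=16/3 = (16·(3/2)³/(6·6)+(16/3)·(3/2))/2000 = 19/4000 m
Superposition: y = Σ y_i = 63301/1024000 m ≈ 0.061817 m

y(3/2) = 63301/1024000 m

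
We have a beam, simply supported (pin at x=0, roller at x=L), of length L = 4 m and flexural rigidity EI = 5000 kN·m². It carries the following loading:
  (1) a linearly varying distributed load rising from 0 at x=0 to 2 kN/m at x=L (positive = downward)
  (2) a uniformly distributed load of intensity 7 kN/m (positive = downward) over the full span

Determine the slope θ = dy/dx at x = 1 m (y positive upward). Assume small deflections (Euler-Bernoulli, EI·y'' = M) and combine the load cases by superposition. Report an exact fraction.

Load 1 — triangular load w₀=2 kN/m (0→w₀ over full span):
  θ_1 = -w₀(7L⁴-30L²x²+15x⁴)/(360LEI) = -2·(7·4⁴-30·4²·1²+15·1⁴)/(360·4·5000) = -1327/3600000 rad
Load 2 — uniform load w=7 kN/m over full span:
  θ_2 = -w(L³-6Lx²+4x³)/(24EI) = -7·(4³-6·4·1²+4·1³)/(24·5000) = -77/30000 rad
Superposition: θ = Σ θ_i = -10567/3600000 rad ≈ -0.002935 rad

θ(1) = -10567/3600000 rad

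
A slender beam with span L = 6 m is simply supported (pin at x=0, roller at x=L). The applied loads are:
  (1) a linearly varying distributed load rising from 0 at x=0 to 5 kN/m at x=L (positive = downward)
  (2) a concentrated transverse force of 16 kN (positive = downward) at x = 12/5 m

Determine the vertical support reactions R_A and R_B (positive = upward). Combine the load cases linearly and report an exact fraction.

Load 1 — triangular load w₀=5 kN/m (0→w₀ over full span):
  R_A = w₀L/6 = 5·6/6 = 5 kN
  R_B = w₀L/3 = 5·6/3 = 10 kN
Load 2 — point force P=16 kN at a=12/5 m (b=L-a=18/5):
  R_A = Pb/L = 16·(18/5)/6 = 48/5 kN
  R_B = Pa/L = 16·(12/5)/6 = 32/5 kN
Superposition: R_A = 73/5 kN, R_B = 82/5 kN

R_A = 73/5 kN, R_B = 82/5 kN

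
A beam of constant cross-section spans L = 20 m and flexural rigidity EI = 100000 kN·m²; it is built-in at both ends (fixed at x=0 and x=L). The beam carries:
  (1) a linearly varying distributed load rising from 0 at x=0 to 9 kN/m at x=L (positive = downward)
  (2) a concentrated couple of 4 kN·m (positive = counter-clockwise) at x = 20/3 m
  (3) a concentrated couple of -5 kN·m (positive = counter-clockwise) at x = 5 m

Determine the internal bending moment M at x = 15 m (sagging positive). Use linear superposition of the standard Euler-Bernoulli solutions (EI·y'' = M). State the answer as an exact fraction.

M(15) = 1015/32 kN·m

Load 1 — triangular load w₀=9 kN/m (0→w₀ over full span):
  M_1 = 3w₀Lx/20 - w₀L²/30 - w₀x³/(6L) = 3·9·20·15/20 - 9·20²/30 - 9·15³/(6·20) = 255/8 kN·m
Load 2 — applied couple M₀=4 kN·m at a=20/3 m (b=L-a=40/3):
  M_2 = R_Ax - M_A - M₀  [x>a] with R_A=4/15, M_A=0 = (4/15)·15 - 0 - 4 = 0 kN·m
Load 3 — applied couple M₀=-5 kN·m at a=5 m (b=L-a=15):
  M_3 = R_Ax - M_A - M₀  [x>a] with R_A=-9/32, M_A=15/16 = (-9/32)·15 - (15/16) - (-5) = -5/32 kN·m
Superposition: M = Σ M_i = 1015/32 kN·m ≈ 31.718750 kN·m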